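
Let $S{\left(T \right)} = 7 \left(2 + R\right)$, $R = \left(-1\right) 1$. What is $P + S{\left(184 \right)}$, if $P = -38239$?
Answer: $-38232$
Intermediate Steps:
$R = -1$
$S{\left(T \right)} = 7$ ($S{\left(T \right)} = 7 \left(2 - 1\right) = 7 \cdot 1 = 7$)
$P + S{\left(184 \right)} = -38239 + 7 = -38232$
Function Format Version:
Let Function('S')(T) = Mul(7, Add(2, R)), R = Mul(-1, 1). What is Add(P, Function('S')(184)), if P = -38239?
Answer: -38232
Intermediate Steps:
R = -1
Function('S')(T) = 7 (Function('S')(T) = Mul(7, Add(2, -1)) = Mul(7, 1) = 7)
Add(P, Function('S')(184)) = Add(-38239, 7) = -38232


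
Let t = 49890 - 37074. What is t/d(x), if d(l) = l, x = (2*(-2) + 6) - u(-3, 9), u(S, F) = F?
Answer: -12816/7 ≈ -1830.9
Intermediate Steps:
t = 12816
x = -7 (x = (2*(-2) + 6) - 1*9 = (-4 + 6) - 9 = 2 - 9 = -7)
t/d(x) = 12816/(-7) = 12816*(-1/7) = -12816/7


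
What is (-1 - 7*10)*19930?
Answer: -1415030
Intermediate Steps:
(-1 - 7*10)*19930 = (-1 - 70)*19930 = -71*19930 = -1415030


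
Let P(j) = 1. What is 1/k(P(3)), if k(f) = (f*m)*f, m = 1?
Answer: 1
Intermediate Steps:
k(f) = f² (k(f) = (f*1)*f = f*f = f²)
1/k(P(3)) = 1/(1²) = 1/1 = 1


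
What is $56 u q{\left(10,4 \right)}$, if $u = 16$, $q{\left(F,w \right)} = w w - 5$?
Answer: $9856$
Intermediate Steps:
$q{\left(F,w \right)} = -5 + w^{2}$ ($q{\left(F,w \right)} = w^{2} - 5 = -5 + w^{2}$)
$56 u q{\left(10,4 \right)} = 56 \cdot 16 \left(-5 + 4^{2}\right) = 896 \left(-5 + 16\right) = 896 \cdot 11 = 9856$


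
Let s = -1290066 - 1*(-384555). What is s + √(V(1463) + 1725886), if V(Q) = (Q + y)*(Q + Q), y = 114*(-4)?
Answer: -905511 + 12*√32447 ≈ -9.0335e+5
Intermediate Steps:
y = -456
V(Q) = 2*Q*(-456 + Q) (V(Q) = (Q - 456)*(Q + Q) = (-456 + Q)*(2*Q) = 2*Q*(-456 + Q))
s = -905511 (s = -1290066 + 384555 = -905511)
s + √(V(1463) + 1725886) = -905511 + √(2*1463*(-456 + 1463) + 1725886) = -905511 + √(2*1463*1007 + 1725886) = -905511 + √(2946482 + 1725886) = -905511 + √4672368 = -905511 + 12*√32447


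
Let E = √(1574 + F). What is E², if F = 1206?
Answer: 2780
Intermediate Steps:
E = 2*√695 (E = √(1574 + 1206) = √2780 = 2*√695 ≈ 52.726)
E² = (2*√695)² = 2780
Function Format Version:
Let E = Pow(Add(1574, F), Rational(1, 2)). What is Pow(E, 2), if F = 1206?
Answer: 2780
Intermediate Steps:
E = Mul(2, Pow(695, Rational(1, 2))) (E = Pow(Add(1574, 1206), Rational(1, 2)) = Pow(2780, Rational(1, 2)) = Mul(2, Pow(695, Rational(1, 2))) ≈ 52.726)
Pow(E, 2) = Pow(Mul(2, Pow(695, Rational(1, 2))), 2) = 2780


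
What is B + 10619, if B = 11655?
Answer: 22274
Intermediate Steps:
B + 10619 = 11655 + 10619 = 22274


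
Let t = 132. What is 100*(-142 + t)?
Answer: -1000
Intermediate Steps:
100*(-142 + t) = 100*(-142 + 132) = 100*(-10) = -1000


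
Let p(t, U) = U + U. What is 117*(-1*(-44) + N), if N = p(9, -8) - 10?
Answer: 2106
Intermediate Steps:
p(t, U) = 2*U
N = -26 (N = 2*(-8) - 10 = -16 - 10 = -26)
117*(-1*(-44) + N) = 117*(-1*(-44) - 26) = 117*(44 - 26) = 117*18 = 2106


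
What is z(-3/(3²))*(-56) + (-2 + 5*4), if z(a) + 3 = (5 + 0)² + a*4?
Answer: -3418/3 ≈ -1139.3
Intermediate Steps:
z(a) = 22 + 4*a (z(a) = -3 + ((5 + 0)² + a*4) = -3 + (5² + 4*a) = -3 + (25 + 4*a) = 22 + 4*a)
z(-3/(3²))*(-56) + (-2 + 5*4) = (22 + 4*(-3/(3²)))*(-56) + (-2 + 5*4) = (22 + 4*(-3/9))*(-56) + (-2 + 20) = (22 + 4*(-3*⅑))*(-56) + 18 = (22 + 4*(-⅓))*(-56) + 18 = (22 - 4/3)*(-56) + 18 = (62/3)*(-56) + 18 = -3472/3 + 18 = -3418/3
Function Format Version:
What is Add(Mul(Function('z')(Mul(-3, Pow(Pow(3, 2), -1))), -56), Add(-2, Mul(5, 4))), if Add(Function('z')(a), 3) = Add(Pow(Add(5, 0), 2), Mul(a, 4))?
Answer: Rational(-3418, 3) ≈ -1139.3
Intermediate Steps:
Function('z')(a) = Add(22, Mul(4, a)) (Function('z')(a) = Add(-3, Add(Pow(Add(5, 0), 2), Mul(a, 4))) = Add(-3, Add(Pow(5, 2), Mul(4, a))) = Add(-3, Add(25, Mul(4, a))) = Add(22, Mul(4, a)))
Add(Mul(Function('z')(Mul(-3, Pow(Pow(3, 2), -1))), -56), Add(-2, Mul(5, 4))) = Add(Mul(Add(22, Mul(4, Mul(-3, Pow(Pow(3, 2), -1)))), -56), Add(-2, Mul(5, 4))) = Add(Mul(Add(22, Mul(4, Mul(-3, Pow(9, -1)))), -56), Add(-2, 20)) = Add(Mul(Add(22, Mul(4, Mul(-3, Rational(1, 9)))), -56), 18) = Add(Mul(Add(22, Mul(4, Rational(-1, 3))), -56), 18) = Add(Mul(Add(22, Rational(-4, 3)), -56), 18) = Add(Mul(Rational(62, 3), -56), 18) = Add(Rational(-3472, 3), 18) = Rational(-3418, 3)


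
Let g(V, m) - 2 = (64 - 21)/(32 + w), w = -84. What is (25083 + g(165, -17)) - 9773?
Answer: 796181/52 ≈ 15311.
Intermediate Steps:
g(V, m) = 61/52 (g(V, m) = 2 + (64 - 21)/(32 - 84) = 2 + 43/(-52) = 2 + 43*(-1/52) = 2 - 43/52 = 61/52)
(25083 + g(165, -17)) - 9773 = (25083 + 61/52) - 9773 = 1304377/52 - 9773 = 796181/52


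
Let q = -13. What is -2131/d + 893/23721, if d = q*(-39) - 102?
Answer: -16729262/3202335 ≈ -5.2241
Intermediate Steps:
d = 405 (d = -13*(-39) - 102 = 507 - 102 = 405)
-2131/d + 893/23721 = -2131/405 + 893/23721 = -16729262/3202335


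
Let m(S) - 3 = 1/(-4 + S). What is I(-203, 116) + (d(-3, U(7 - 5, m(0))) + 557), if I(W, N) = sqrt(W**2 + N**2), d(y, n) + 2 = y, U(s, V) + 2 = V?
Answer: 552 + 29*sqrt(65) ≈ 785.81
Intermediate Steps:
m(S) = 3 + 1/(-4 + S)
U(s, V) = -2 + V
d(y, n) = -2 + y
I(W, N) = sqrt(N**2 + W**2)
I(-203, 116) + (d(-3, U(7 - 5, m(0))) + 557) = sqrt(116**2 + (-203)**2) + ((-2 - 3) + 557) = sqrt(13456 + 41209) + (-5 + 557) = sqrt(54665) + 552 = 29*sqrt(65) + 552 = 552 + 29*sqrt(65)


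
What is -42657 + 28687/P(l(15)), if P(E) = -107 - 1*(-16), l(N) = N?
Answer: -3910474/91 ≈ -42972.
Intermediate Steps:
P(E) = -91 (P(E) = -107 + 16 = -91)
-42657 + 28687/P(l(15)) = -42657 + 28687/(-91) = -42657 + 28687*(-1/91) = -42657 - 28687/91 = -3910474/91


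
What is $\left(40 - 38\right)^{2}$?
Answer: $4$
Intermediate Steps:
$\left(40 - 38\right)^{2} = 2^{2} = 4$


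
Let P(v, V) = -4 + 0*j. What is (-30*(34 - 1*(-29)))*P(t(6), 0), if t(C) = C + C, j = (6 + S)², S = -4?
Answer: 7560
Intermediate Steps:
j = 4 (j = (6 - 4)² = 2² = 4)
t(C) = 2*C
P(v, V) = -4 (P(v, V) = -4 + 0*4 = -4 + 0 = -4)
(-30*(34 - 1*(-29)))*P(t(6), 0) = -30*(34 - 1*(-29))*(-4) = -30*(34 + 29)*(-4) = -30*63*(-4) = -1890*(-4) = 7560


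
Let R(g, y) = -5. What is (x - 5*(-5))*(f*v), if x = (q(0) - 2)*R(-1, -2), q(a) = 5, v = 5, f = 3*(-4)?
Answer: -600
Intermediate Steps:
f = -12
x = -15 (x = (5 - 2)*(-5) = 3*(-5) = -15)
(x - 5*(-5))*(f*v) = (-15 - 5*(-5))*(-12*5) = (-15 + 25)*(-60) = 10*(-60) = -600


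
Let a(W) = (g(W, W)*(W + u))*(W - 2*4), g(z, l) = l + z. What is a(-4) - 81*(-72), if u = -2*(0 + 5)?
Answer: 4488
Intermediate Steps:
u = -10 (u = -2*5 = -10)
a(W) = 2*W*(-10 + W)*(-8 + W) (a(W) = ((W + W)*(W - 10))*(W - 2*4) = ((2*W)*(-10 + W))*(W - 8) = (2*W*(-10 + W))*(-8 + W) = 2*W*(-10 + W)*(-8 + W))
a(-4) - 81*(-72) = 2*(-4)*(80 + (-4)² - 18*(-4)) - 81*(-72) = 2*(-4)*(80 + 16 + 72) + 5832 = 2*(-4)*168 + 5832 = -1344 + 5832 = 4488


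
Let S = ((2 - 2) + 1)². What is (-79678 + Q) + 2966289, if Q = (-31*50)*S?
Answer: 2885061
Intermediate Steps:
S = 1 (S = (0 + 1)² = 1² = 1)
Q = -1550 (Q = -31*50*1 = -1550*1 = -1550)
(-79678 + Q) + 2966289 = (-79678 - 1550) + 2966289 = -81228 + 2966289 = 2885061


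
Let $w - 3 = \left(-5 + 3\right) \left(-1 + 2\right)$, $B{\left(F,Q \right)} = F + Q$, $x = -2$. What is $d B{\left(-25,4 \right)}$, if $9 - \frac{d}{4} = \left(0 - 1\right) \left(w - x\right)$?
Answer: $-1008$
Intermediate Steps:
$w = 1$ ($w = 3 + \left(-5 + 3\right) \left(-1 + 2\right) = 3 - 2 = 1$)
$d = 48$ ($d = 36 - 4 \left(0 - 1\right) \left(1 - -2\right) = 36 - 4 \left(0 - 1\right) \left(1 + 2\right) = 36 - 4 \left(\left(-1\right) 3\right) = 36 - -12 = 36 + 12 = 48$)
$d B{\left(-25,4 \right)} = 48 \left(-25 + 4\right) = 48 \left(-21\right) = -1008$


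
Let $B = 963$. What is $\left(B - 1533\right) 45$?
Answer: $-25650$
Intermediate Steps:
$\left(B - 1533\right) 45 = \left(963 - 1533\right) 45 = \left(-570\right) 45 = -25650$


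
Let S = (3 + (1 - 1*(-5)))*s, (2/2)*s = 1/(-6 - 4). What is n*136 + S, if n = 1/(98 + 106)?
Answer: -7/30 ≈ -0.23333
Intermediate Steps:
s = -⅒ (s = 1/(-6 - 4) = 1/(-10) = -⅒ ≈ -0.10000)
S = -9/10 (S = (3 + (1 - 1*(-5)))*(-⅒) = (3 + (1 + 5))*(-⅒) = (3 + 6)*(-⅒) = 9*(-⅒) = -9/10 ≈ -0.90000)
n = 1/204 ≈ 0.0049020
n*136 + S = (1/204)*136 - 9/10 = ⅔ - 9/10 = -7/30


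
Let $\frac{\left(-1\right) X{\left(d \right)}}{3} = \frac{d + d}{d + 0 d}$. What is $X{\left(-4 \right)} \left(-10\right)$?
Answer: $60$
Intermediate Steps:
$X{\left(d \right)} = -6$ ($X{\left(d \right)} = - 3 \frac{d + d}{d + 0 d} = - 3 \frac{2 d}{d + 0} = - 3 \frac{2 d}{d} = \left(-3\right) 2 = -6$)
$X{\left(-4 \right)} \left(-10\right) = \left(-6\right) \left(-10\right) = 60$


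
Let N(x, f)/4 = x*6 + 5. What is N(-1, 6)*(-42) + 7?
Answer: 175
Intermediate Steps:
N(x, f) = 20 + 24*x (N(x, f) = 4*(x*6 + 5) = 4*(6*x + 5) = 4*(5 + 6*x) = 20 + 24*x)
N(-1, 6)*(-42) + 7 = (20 + 24*(-1))*(-42) + 7 = (20 - 24)*(-42) + 7 = -4*(-42) + 7 = 168 + 7 = 175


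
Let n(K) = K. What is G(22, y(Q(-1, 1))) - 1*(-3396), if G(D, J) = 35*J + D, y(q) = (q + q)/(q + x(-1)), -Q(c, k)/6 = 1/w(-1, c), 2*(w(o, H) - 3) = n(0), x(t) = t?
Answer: 10394/3 ≈ 3464.7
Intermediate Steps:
w(o, H) = 3 (w(o, H) = 3 + (½)*0 = 3 + 0 = 3)
Q(c, k) = -2 (Q(c, k) = -6/3 = -6*⅓ = -2)
y(q) = 2*q/(-1 + q) (y(q) = (q + q)/(q - 1) = (2*q)/(-1 + q) = 2*q/(-1 + q))
G(D, J) = D + 35*J
G(22, y(Q(-1, 1))) - 1*(-3396) = (22 + 35*(2*(-2)/(-1 - 2))) - 1*(-3396) = (22 + 35*(2*(-2)/(-3))) + 3396 = (22 + 35*(2*(-2)*(-⅓))) + 3396 = (22 + 35*(4/3)) + 3396 = (22 + 140/3) + 3396 = 206/3 + 3396 = 10394/3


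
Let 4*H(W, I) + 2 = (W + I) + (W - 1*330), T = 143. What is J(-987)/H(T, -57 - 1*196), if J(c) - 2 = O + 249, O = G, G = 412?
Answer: -204/23 ≈ -8.8696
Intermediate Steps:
O = 412
J(c) = 663 (J(c) = 2 + (412 + 249) = 2 + 661 = 663)
H(W, I) = -83 + W/2 + I/4 (H(W, I) = -½ + ((W + I) + (W - 1*330))/4 = -½ + ((I + W) + (W - 330))/4 = -½ + ((I + W) + (-330 + W))/4 = -½ + (-330 + I + 2*W)/4 = -½ + (-165/2 + W/2 + I/4) = -83 + W/2 + I/4)
J(-987)/H(T, -57 - 1*196) = 663/(-83 + (½)*143 + (-57 - 1*196)/4) = 663/(-83 + 143/2 + (-57 - 196)/4) = 663/(-83 + 143/2 + (¼)*(-253)) = 663/(-83 + 143/2 - 253/4) = 663/(-299/4) = 663*(-4/299) = -204/23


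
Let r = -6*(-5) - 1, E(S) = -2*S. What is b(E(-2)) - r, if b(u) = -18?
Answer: -47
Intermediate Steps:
r = 29 (r = 30 - 1 = 29)
b(E(-2)) - r = -18 - 1*29 = -18 - 29 = -47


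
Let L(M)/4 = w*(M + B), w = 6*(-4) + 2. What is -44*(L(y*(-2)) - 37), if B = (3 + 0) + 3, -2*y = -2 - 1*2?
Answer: 9372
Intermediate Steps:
w = -22 (w = -24 + 2 = -22)
y = 2 (y = -(-2 - 1*2)/2 = -(-2 - 2)/2 = -1/2*(-4) = 2)
B = 6 (B = 3 + 3 = 6)
L(M) = -528 - 88*M (L(M) = 4*(-22*(M + 6)) = 4*(-22*(6 + M)) = 4*(-132 - 22*M) = -528 - 88*M)
-44*(L(y*(-2)) - 37) = -44*((-528 - 176*(-2)) - 37) = -44*((-528 - 88*(-4)) - 37) = -44*((-528 + 352) - 37) = -44*(-176 - 37) = -44*(-213) = 9372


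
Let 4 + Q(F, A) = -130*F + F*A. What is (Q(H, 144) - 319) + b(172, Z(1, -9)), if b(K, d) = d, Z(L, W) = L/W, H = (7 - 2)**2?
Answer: 242/9 ≈ 26.889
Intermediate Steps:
H = 25 (H = 5**2 = 25)
Q(F, A) = -4 - 130*F + A*F (Q(F, A) = -4 + (-130*F + F*A) = -4 + (-130*F + A*F) = -4 - 130*F + A*F)
(Q(H, 144) - 319) + b(172, Z(1, -9)) = ((-4 - 130*25 + 144*25) - 319) + 1/(-9) = ((-4 - 3250 + 3600) - 319) + 1*(-1/9) = (346 - 319) - 1/9 = 27 - 1/9 = 242/9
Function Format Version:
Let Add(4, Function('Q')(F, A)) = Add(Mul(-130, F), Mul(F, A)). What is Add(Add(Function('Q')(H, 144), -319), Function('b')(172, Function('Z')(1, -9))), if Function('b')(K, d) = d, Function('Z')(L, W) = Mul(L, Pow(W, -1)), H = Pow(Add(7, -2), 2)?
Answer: Rational(242, 9) ≈ 26.889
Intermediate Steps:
H = 25 (H = Pow(5, 2) = 25)
Function('Q')(F, A) = Add(-4, Mul(-130, F), Mul(A, F)) (Function('Q')(F, A) = Add(-4, Add(Mul(-130, F), Mul(F, A))) = Add(-4, Add(Mul(-130, F), Mul(A, F))) = Add(-4, Mul(-130, F), Mul(A, F)))
Add(Add(Function('Q')(H, 144), -319), Function('b')(172, Function('Z')(1, -9))) = Add(Add(Add(-4, Mul(-130, 25), Mul(144, 25)), -319), Mul(1, Pow(-9, -1))) = Add(Add(Add(-4, -3250, 3600), -319), Mul(1, Rational(-1, 9))) = Add(Add(346, -319), Rational(-1, 9)) = Add(27, Rational(-1, 9)) = Rational(242, 9)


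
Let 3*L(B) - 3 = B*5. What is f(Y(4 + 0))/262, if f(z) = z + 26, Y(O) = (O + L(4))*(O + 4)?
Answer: 179/393 ≈ 0.45547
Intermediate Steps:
L(B) = 1 + 5*B/3 (L(B) = 1 + (B*5)/3 = 1 + (5*B)/3 = 1 + 5*B/3)
Y(O) = (4 + O)*(23/3 + O) (Y(O) = (O + (1 + (5/3)*4))*(O + 4) = (O + (1 + 20/3))*(4 + O) = (O + 23/3)*(4 + O) = (23/3 + O)*(4 + O) = (4 + O)*(23/3 + O))
f(z) = 26 + z
f(Y(4 + 0))/262 = (26 + (92/3 + (4 + 0)² + 35*(4 + 0)/3))/262 = (26 + (92/3 + 4² + (35/3)*4))*(1/262) = (26 + (92/3 + 16 + 140/3))*(1/262) = (26 + 280/3)*(1/262) = (358/3)*(1/262) = 179/393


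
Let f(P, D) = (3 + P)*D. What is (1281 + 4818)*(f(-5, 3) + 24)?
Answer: 109782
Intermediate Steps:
f(P, D) = D*(3 + P)
(1281 + 4818)*(f(-5, 3) + 24) = (1281 + 4818)*(3*(3 - 5) + 24) = 6099*(3*(-2) + 24) = 6099*(-6 + 24) = 6099*18 = 109782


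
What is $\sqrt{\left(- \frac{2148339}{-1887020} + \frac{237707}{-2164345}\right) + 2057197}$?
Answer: $\frac{\sqrt{343148483674269926364161643185}}{408416230190} \approx 1434.3$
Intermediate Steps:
$\sqrt{\left(- \frac{2148339}{-1887020} + \frac{237707}{-2164345}\right) + 2057197} = \sqrt{\left(\left(-2148339\right) \left(- \frac{1}{1887020}\right) + 237707 \left(- \frac{1}{2164345}\right)\right) + 2057197} = \sqrt{\left(\frac{2148339}{1887020} - \frac{237707}{2164345}\right) + 2057197} = \sqrt{\frac{840237781963}{816832460380} + 2057197} = \sqrt{\frac{1680386127234136823}{816832460380}} = \frac{\sqrt{343148483674269926364161643185}}{408416230190}$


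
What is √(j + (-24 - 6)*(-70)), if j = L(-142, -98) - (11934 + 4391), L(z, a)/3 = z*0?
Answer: 5*I*√569 ≈ 119.27*I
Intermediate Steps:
L(z, a) = 0 (L(z, a) = 3*(z*0) = 3*0 = 0)
j = -16325 (j = 0 - (11934 + 4391) = 0 - 1*16325 = 0 - 16325 = -16325)
√(j + (-24 - 6)*(-70)) = √(-16325 + (-24 - 6)*(-70)) = √(-16325 - 30*(-70)) = √(-16325 + 2100) = √(-14225) = 5*I*√569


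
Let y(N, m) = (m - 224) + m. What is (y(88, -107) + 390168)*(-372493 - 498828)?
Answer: -339579933330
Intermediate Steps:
y(N, m) = -224 + 2*m (y(N, m) = (-224 + m) + m = -224 + 2*m)
(y(88, -107) + 390168)*(-372493 - 498828) = ((-224 + 2*(-107)) + 390168)*(-372493 - 498828) = ((-224 - 214) + 390168)*(-871321) = (-438 + 390168)*(-871321) = 389730*(-871321) = -339579933330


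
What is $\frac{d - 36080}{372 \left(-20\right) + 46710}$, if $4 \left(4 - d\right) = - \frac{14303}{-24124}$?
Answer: $- \frac{165771619}{180447520} \approx -0.91867$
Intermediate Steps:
$d = \frac{371681}{96496}$ ($d = 4 - \frac{\left(-14303\right) \frac{1}{-24124}}{4} = 4 - \frac{\left(-14303\right) \left(- \frac{1}{24124}\right)}{4} = 4 - \frac{14303}{96496} = \frac{371681}{96496} \approx 3.8518$)
$\frac{d - 36080}{372 \left(-20\right) + 46710} = \frac{\frac{371681}{96496} - 36080}{372 \left(-20\right) + 46710} = - \frac{3481203999}{96496 \left(-7440 + 46710\right)} = - \frac{3481203999}{96496 \cdot 39270} = \left(- \frac{3481203999}{96496}\right) \frac{1}{39270} = - \frac{165771619}{180447520}$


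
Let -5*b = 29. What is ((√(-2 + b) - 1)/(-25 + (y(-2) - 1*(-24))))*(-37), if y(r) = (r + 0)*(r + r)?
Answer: 37/7 - 37*I*√195/35 ≈ 5.2857 - 14.762*I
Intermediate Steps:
b = -29/5 (b = -⅕*29 = -29/5 ≈ -5.8000)
y(r) = 2*r² (y(r) = r*(2*r) = 2*r²)
((√(-2 + b) - 1)/(-25 + (y(-2) - 1*(-24))))*(-37) = ((√(-2 - 29/5) - 1)/(-25 + (2*(-2)² - 1*(-24))))*(-37) = ((√(-39/5) - 1)/(-25 + (2*4 + 24)))*(-37) = ((I*√195/5 - 1)/(-25 + (8 + 24)))*(-37) = ((-1 + I*√195/5)/(-25 + 32))*(-37) = ((-1 + I*√195/5)/7)*(-37) = ((-1 + I*√195/5)*(⅐))*(-37) = (-⅐ + I*√195/35)*(-37) = 37/7 - 37*I*√195/35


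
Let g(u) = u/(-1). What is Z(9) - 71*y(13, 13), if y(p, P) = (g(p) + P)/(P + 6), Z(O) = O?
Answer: 9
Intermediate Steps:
g(u) = -u (g(u) = u*(-1) = -u)
y(p, P) = (P - p)/(6 + P) (y(p, P) = (-p + P)/(P + 6) = (P - p)/(6 + P))
Z(9) - 71*y(13, 13) = 9 - 71*(13 - 1*13)/(6 + 13) = 9 - 71*(13 - 13)/19 = 9 - 71*0/19 = 9 - 71*0 = 9 + 0 = 9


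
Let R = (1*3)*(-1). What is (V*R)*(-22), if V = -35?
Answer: -2310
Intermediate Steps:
R = -3 (R = 3*(-1) = -3)
(V*R)*(-22) = -35*(-3)*(-22) = 105*(-22) = -2310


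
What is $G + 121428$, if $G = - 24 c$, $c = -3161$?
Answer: $197292$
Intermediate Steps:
$G = 75864$ ($G = \left(-24\right) \left(-3161\right) = 75864$)
$G + 121428 = 75864 + 121428 = 197292$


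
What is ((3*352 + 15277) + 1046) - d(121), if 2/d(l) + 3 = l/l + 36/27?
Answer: 17382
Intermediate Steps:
d(l) = -3 (d(l) = 2/(-3 + (l/l + 36/27)) = 2/(-3 + (1 + 36*(1/27))) = 2/(-3 + (1 + 4/3)) = 2/(-3 + 7/3) = 2/(-2/3) = 2*(-3/2) = -3)
((3*352 + 15277) + 1046) - d(121) = ((3*352 + 15277) + 1046) - 1*(-3) = ((1056 + 15277) + 1046) + 3 = (16333 + 1046) + 3 = 17379 + 3 = 17382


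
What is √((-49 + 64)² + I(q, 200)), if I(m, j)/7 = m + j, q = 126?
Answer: √2507 ≈ 50.070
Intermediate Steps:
I(m, j) = 7*j + 7*m (I(m, j) = 7*(m + j) = 7*(j + m) = 7*j + 7*m)
√((-49 + 64)² + I(q, 200)) = √((-49 + 64)² + (7*200 + 7*126)) = √(15² + (1400 + 882)) = √(225 + 2282) = √2507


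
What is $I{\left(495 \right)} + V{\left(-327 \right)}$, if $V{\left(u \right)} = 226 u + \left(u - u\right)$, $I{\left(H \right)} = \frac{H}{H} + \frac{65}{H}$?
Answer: $- \frac{7316186}{99} \approx -73901.0$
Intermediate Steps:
$I{\left(H \right)} = 1 + \frac{65}{H}$
$V{\left(u \right)} = 226 u$ ($V{\left(u \right)} = 226 u + 0 = 226 u$)
$I{\left(495 \right)} + V{\left(-327 \right)} = \frac{65 + 495}{495} + 226 \left(-327\right) = \frac{1}{495} \cdot 560 - 73902 = \frac{112}{99} - 73902 = - \frac{7316186}{99}$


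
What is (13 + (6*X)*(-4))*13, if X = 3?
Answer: -767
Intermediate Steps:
(13 + (6*X)*(-4))*13 = (13 + (6*3)*(-4))*13 = (13 + 18*(-4))*13 = (13 - 72)*13 = -59*13 = -767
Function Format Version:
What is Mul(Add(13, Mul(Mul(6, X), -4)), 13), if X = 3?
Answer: -767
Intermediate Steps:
Mul(Add(13, Mul(Mul(6, X), -4)), 13) = Mul(Add(13, Mul(Mul(6, 3), -4)), 13) = Mul(Add(13, Mul(18, -4)), 13) = Mul(Add(13, -72), 13) = Mul(-59, 13) = -767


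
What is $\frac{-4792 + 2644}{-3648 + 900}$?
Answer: $\frac{179}{229} \approx 0.78166$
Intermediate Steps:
$\frac{-4792 + 2644}{-3648 + 900} = - \frac{2148}{-2748} = \left(-2148\right) \left(- \frac{1}{2748}\right) = \frac{179}{229}$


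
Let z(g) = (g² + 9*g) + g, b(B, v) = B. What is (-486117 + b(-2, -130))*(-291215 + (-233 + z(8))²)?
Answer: 137714595986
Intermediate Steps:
z(g) = g² + 10*g
(-486117 + b(-2, -130))*(-291215 + (-233 + z(8))²) = (-486117 - 2)*(-291215 + (-233 + 8*(10 + 8))²) = -486119*(-291215 + (-233 + 8*18)²) = -486119*(-291215 + (-233 + 144)²) = -486119*(-291215 + (-89)²) = -486119*(-291215 + 7921) = -486119*(-283294) = 137714595986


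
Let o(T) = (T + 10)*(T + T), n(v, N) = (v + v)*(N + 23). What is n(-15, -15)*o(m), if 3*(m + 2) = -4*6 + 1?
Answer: 4640/3 ≈ 1546.7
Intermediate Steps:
m = -29/3 (m = -2 + (-4*6 + 1)/3 = -2 + (-24 + 1)/3 = -2 + (⅓)*(-23) = -2 - 23/3 = -29/3 ≈ -9.6667)
n(v, N) = 2*v*(23 + N) (n(v, N) = (2*v)*(23 + N) = 2*v*(23 + N))
o(T) = 2*T*(10 + T) (o(T) = (10 + T)*(2*T) = 2*T*(10 + T))
n(-15, -15)*o(m) = (2*(-15)*(23 - 15))*(2*(-29/3)*(10 - 29/3)) = (2*(-15)*8)*(2*(-29/3)*(⅓)) = -240*(-58/9) = 4640/3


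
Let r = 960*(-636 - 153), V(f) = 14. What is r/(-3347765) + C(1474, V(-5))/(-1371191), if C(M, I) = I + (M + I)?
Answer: 8987535374/39916741201 ≈ 0.22516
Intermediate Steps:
C(M, I) = M + 2*I (C(M, I) = I + (I + M) = M + 2*I)
r = -757440 (r = 960*(-789) = -757440)
r/(-3347765) + C(1474, V(-5))/(-1371191) = -757440/(-3347765) + (1474 + 2*14)/(-1371191) = -757440*(-1/3347765) + (1474 + 28)*(-1/1371191) = 151488/669553 + 1502*(-1/1371191) = 151488/669553 - 1502/1371191 = 8987535374/39916741201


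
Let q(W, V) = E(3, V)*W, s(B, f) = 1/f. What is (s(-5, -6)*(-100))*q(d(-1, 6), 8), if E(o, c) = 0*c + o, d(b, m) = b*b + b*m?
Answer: -250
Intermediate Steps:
d(b, m) = b² + b*m
E(o, c) = o (E(o, c) = 0 + o = o)
q(W, V) = 3*W
(s(-5, -6)*(-100))*q(d(-1, 6), 8) = (-100/(-6))*(3*(-(-1 + 6))) = (-⅙*(-100))*(3*(-1*5)) = 50*(3*(-5))/3 = (50/3)*(-15) = -250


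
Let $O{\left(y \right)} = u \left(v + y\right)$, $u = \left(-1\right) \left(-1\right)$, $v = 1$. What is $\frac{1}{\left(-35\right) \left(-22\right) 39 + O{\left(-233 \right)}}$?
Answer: $\frac{1}{29798} \approx 3.3559 \cdot 10^{-5}$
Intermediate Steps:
$u = 1$
$O{\left(y \right)} = 1 + y$ ($O{\left(y \right)} = 1 \left(1 + y\right) = 1 + y$)
$\frac{1}{\left(-35\right) \left(-22\right) 39 + O{\left(-233 \right)}} = \frac{1}{\left(-35\right) \left(-22\right) 39 + \left(1 - 233\right)} = \frac{1}{770 \cdot 39 - 232} = \frac{1}{30030 - 232} = \frac{1}{29798}$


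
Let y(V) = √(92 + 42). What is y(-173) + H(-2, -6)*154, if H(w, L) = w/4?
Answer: -77 + √134 ≈ -65.424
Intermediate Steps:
H(w, L) = w/4 (H(w, L) = w*(¼) = w/4)
y(V) = √134
y(-173) + H(-2, -6)*154 = √134 + ((¼)*(-2))*154 = √134 - ½*154 = √134 - 77 = -77 + √134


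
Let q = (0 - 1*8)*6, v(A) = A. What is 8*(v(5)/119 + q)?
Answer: -45656/119 ≈ -383.66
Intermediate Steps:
q = -48 (q = (0 - 8)*6 = -8*6 = -48)
8*(v(5)/119 + q) = 8*(5/119 - 48) = 8*(-5707/119) = -45656/119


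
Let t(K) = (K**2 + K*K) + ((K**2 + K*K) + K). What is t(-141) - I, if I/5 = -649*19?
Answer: 141038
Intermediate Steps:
t(K) = K + 4*K**2 (t(K) = (K**2 + K**2) + ((K**2 + K**2) + K) = 2*K**2 + (2*K**2 + K) = 2*K**2 + (K + 2*K**2) = K + 4*K**2)
I = -61655 (I = 5*(-649*19) = 5*(-12331) = -61655)
t(-141) - I = -141*(1 + 4*(-141)) - 1*(-61655) = -141*(1 - 564) + 61655 = -141*(-563) + 61655 = 79383 + 61655 = 141038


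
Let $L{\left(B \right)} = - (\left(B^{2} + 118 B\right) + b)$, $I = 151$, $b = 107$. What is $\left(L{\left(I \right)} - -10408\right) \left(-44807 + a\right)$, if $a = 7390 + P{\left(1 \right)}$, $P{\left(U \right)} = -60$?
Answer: $1136227686$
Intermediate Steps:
$L{\left(B \right)} = -107 - B^{2} - 118 B$ ($L{\left(B \right)} = - (\left(B^{2} + 118 B\right) + 107) = - (107 + B^{2} + 118 B) = -107 - B^{2} - 118 B$)
$a = 7330$ ($a = 7390 - 60 = 7330$)
$\left(L{\left(I \right)} - -10408\right) \left(-44807 + a\right) = \left(\left(-107 - 151^{2} - 17818\right) - -10408\right) \left(-44807 + 7330\right) = \left(\left(-107 - 22801 - 17818\right) + 10408\right) \left(-37477\right) = \left(-40726 + 10408\right) \left(-37477\right) = \left(-30318\right) \left(-37477\right) = 1136227686$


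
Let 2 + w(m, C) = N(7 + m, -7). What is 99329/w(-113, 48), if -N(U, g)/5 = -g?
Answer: -99329/37 ≈ -2684.6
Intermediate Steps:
N(U, g) = 5*g (N(U, g) = -(-5)*g = 5*g)
w(m, C) = -37 (w(m, C) = -2 + 5*(-7) = -2 - 35 = -37)
99329/w(-113, 48) = 99329/(-37) = 99329*(-1/37) = -99329/37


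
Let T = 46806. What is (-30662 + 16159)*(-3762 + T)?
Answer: -624267132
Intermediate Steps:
(-30662 + 16159)*(-3762 + T) = (-30662 + 16159)*(-3762 + 46806) = -14503*43044 = -624267132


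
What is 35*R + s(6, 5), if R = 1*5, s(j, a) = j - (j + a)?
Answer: 170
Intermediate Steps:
s(j, a) = -a (s(j, a) = j - (a + j) = j + (-a - j) = -a)
R = 5
35*R + s(6, 5) = 35*5 - 1*5 = 175 - 5 = 170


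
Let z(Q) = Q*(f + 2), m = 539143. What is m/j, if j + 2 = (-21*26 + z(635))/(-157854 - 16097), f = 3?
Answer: -93784463993/350531 ≈ -2.6755e+5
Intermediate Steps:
z(Q) = 5*Q (z(Q) = Q*(3 + 2) = Q*5 = 5*Q)
j = -350531/173951 (j = -2 + (-21*26 + 5*635)/(-157854 - 16097) = -2 + (-546 + 3175)/(-173951) = -2 + 2629*(-1/173951) = -2 - 2629/173951 = -350531/173951 ≈ -2.0151)
m/j = 539143/(-350531/173951) = 539143*(-173951/350531) = -93784463993/350531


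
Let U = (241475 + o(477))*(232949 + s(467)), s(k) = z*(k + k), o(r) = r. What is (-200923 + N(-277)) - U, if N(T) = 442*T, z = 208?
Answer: -103367298749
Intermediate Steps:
s(k) = 416*k (s(k) = 208*(k + k) = 208*(2*k) = 416*k)
U = 103366975392 (U = (241475 + 477)*(232949 + 416*467) = 241952*(232949 + 194272) = 241952*427221 = 103366975392)
(-200923 + N(-277)) - U = (-200923 + 442*(-277)) - 1*103366975392 = (-200923 - 122434) - 103366975392 = -323357 - 103366975392 = -103367298749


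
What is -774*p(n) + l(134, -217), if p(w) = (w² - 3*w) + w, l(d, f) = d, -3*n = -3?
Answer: 908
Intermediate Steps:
n = 1 (n = -⅓*(-3) = 1)
p(w) = w² - 2*w
-774*p(n) + l(134, -217) = -774*(-2 + 1) + 134 = -774*(-1) + 134 = 774 + 134 = 908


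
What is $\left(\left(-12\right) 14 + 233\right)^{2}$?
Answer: $4225$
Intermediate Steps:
$\left(\left(-12\right) 14 + 233\right)^{2} = \left(-168 + 233\right)^{2} = 65^{2} = 4225$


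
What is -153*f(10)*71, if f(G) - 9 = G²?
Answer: -1184067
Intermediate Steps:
f(G) = 9 + G²
-153*f(10)*71 = -153*(9 + 10²)*71 = -153*(9 + 100)*71 = -153*109*71 = -16677*71 = -1184067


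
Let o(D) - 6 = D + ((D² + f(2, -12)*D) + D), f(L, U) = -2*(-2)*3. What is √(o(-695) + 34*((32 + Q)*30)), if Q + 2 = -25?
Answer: √478401 ≈ 691.67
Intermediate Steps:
Q = -27 (Q = -2 - 25 = -27)
f(L, U) = 12 (f(L, U) = 4*3 = 12)
o(D) = 6 + D² + 14*D (o(D) = 6 + (D + ((D² + 12*D) + D)) = 6 + (D + (D² + 13*D)) = 6 + (D² + 14*D) = 6 + D² + 14*D)
√(o(-695) + 34*((32 + Q)*30)) = √((6 + (-695)² + 14*(-695)) + 34*((32 - 27)*30)) = √((6 + 483025 - 9730) + 34*(5*30)) = √(473301 + 34*150) = √(473301 + 5100) = √478401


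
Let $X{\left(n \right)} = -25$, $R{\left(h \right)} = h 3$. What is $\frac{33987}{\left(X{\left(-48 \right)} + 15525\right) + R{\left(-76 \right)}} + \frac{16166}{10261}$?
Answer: $\frac{595627759}{156705992} \approx 3.8009$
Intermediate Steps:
$R{\left(h \right)} = 3 h$
$\frac{33987}{\left(X{\left(-48 \right)} + 15525\right) + R{\left(-76 \right)}} + \frac{16166}{10261} = \frac{33987}{\left(-25 + 15525\right) + 3 \left(-76\right)} + \frac{16166}{10261} = \frac{33987}{15500 - 228} + 16166 \cdot \frac{1}{10261} = \frac{33987}{15272} + \frac{16166}{10261} = \frac{595627759}{156705992}$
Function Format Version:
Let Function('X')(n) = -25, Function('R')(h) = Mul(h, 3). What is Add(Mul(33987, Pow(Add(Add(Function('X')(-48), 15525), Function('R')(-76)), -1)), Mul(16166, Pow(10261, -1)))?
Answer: Rational(595627759, 156705992) ≈ 3.8009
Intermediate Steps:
Function('R')(h) = Mul(3, h)
Add(Mul(33987, Pow(Add(Add(Function('X')(-48), 15525), Function('R')(-76)), -1)), Mul(16166, Pow(10261, -1))) = Add(Mul(33987, Pow(Add(Add(-25, 15525), Mul(3, -76)), -1)), Mul(16166, Pow(10261, -1))) = Add(Mul(33987, Pow(Add(15500, -228), -1)), Mul(16166, Rational(1, 10261))) = Add(Mul(33987, Pow(15272, -1)), Rational(16166, 10261)) = Add(Mul(33987, Rational(1, 15272)), Rational(16166, 10261)) = Add(Rational(33987, 15272), Rational(16166, 10261)) = Rational(595627759, 156705992)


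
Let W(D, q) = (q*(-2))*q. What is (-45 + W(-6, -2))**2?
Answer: 2809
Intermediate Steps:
W(D, q) = -2*q**2 (W(D, q) = (-2*q)*q = -2*q**2)
(-45 + W(-6, -2))**2 = (-45 - 2*(-2)**2)**2 = (-45 - 2*4)**2 = (-45 - 8)**2 = (-53)**2 = 2809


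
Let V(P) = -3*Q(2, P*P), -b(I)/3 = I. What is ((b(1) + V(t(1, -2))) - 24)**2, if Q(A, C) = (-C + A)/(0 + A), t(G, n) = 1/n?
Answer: 56169/64 ≈ 877.64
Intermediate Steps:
t(G, n) = 1/n
b(I) = -3*I
Q(A, C) = (A - C)/A
V(P) = -3 + 3*P**2/2 (V(P) = -3*(2 - P*P)/2 = -3*(2 - P**2)/2 = -3*(1 - P**2/2) = -3 + 3*P**2/2)
((b(1) + V(t(1, -2))) - 24)**2 = ((-3*1 + (-3 + 3*(1/(-2))**2/2)) - 24)**2 = ((-3 + (-3 + 3*(-1/2)**2/2)) - 24)**2 = ((-3 + (-3 + (3/2)*(1/4))) - 24)**2 = ((-3 + (-3 + 3/8)) - 24)**2 = ((-3 - 21/8) - 24)**2 = (-45/8 - 24)**2 = (-237/8)**2 = 56169/64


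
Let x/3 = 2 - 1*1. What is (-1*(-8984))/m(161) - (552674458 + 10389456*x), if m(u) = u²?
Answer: -15133789883762/25921 ≈ -5.8384e+8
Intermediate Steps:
x = 3 (x = 3*(2 - 1*1) = 3*(2 - 1) = 3*1 = 3)
(-1*(-8984))/m(161) - (552674458 + 10389456*x) = (-1*(-8984))/(161²) - 13118/(1/((3*24)*33 + 42131)) = 8984/25921 - 13118/(1/(72*33 + 42131)) = 8984*(1/25921) - 13118/(1/(2376 + 42131)) = 8984/25921 - 13118/(1/44507) = 8984/25921 - 13118/1/44507 = 8984/25921 - 13118*44507 = 8984/25921 - 583842826 = -15133789883762/25921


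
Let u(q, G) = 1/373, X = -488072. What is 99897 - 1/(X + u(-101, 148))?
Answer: 18186334262308/182050855 ≈ 99897.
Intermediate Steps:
u(q, G) = 1/373
99897 - 1/(X + u(-101, 148)) = 99897 - 1/(-488072 + 1/373) = 99897 - 1/(-182050855/373) = 99897 - 1*(-373/182050855) = 99897 + 373/182050855 = 18186334262308/182050855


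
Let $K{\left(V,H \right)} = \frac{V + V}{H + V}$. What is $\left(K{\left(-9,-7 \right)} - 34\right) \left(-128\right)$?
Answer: $4208$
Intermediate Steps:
$K{\left(V,H \right)} = \frac{2 V}{H + V}$
$\left(K{\left(-9,-7 \right)} - 34\right) \left(-128\right) = \left(2 \left(-9\right) \frac{1}{-7 - 9} - 34\right) \left(-128\right) = \left(2 \left(-9\right) \frac{1}{-16} - 34\right) \left(-128\right) = \left(2 \left(-9\right) \left(- \frac{1}{16}\right) - 34\right) \left(-128\right) = \left(\frac{9}{8} - 34\right) \left(-128\right) = \left(- \frac{263}{8}\right) \left(-128\right) = 4208$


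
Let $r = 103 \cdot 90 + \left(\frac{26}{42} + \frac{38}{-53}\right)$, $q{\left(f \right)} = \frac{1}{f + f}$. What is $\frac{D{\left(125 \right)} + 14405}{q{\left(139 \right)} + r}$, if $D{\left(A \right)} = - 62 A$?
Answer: $\frac{2059150170}{2868238591} \approx 0.71791$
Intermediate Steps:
$q{\left(f \right)} = \frac{1}{2 f}$
$r = \frac{10317401}{1113}$ ($r = 9270 + \left(26 \cdot \frac{1}{42} + 38 \left(- \frac{1}{53}\right)\right) = 9270 + \left(\frac{13}{21} - \frac{38}{53}\right) = 9270 - \frac{109}{1113} = \frac{10317401}{1113} \approx 9269.9$)
$\frac{D{\left(125 \right)} + 14405}{q{\left(139 \right)} + r} = \frac{\left(-62\right) 125 + 14405}{\frac{1}{2 \cdot 139} + \frac{10317401}{1113}} = \frac{-7750 + 14405}{\frac{1}{2} \cdot \frac{1}{139} + \frac{10317401}{1113}} = \frac{6655}{\frac{1}{278} + \frac{10317401}{1113}} = \frac{6655}{\frac{2868238591}{309414}} = 6655 \cdot \frac{309414}{2868238591} = \frac{2059150170}{2868238591}$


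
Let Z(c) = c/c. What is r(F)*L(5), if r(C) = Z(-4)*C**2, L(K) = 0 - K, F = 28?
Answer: -3920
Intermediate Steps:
Z(c) = 1
L(K) = -K
r(C) = C**2 (r(C) = 1*C**2 = C**2)
r(F)*L(5) = 28**2*(-1*5) = 784*(-5) = -3920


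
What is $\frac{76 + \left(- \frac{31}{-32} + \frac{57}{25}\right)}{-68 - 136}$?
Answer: $- \frac{21133}{54400} \approx -0.38847$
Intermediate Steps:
$\frac{76 + \left(- \frac{31}{-32} + \frac{57}{25}\right)}{-68 - 136} = \frac{76 + \left(\left(-31\right) \left(- \frac{1}{32}\right) + 57 \cdot \frac{1}{25}\right)}{-204} = - \frac{76 + \left(\frac{31}{32} + \frac{57}{25}\right)}{204} = - \frac{76 + \frac{2599}{800}}{204} = \left(- \frac{1}{204}\right) \frac{63399}{800} = - \frac{21133}{54400}$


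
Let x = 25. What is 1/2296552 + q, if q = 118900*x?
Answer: 6826500820001/2296552 ≈ 2.9725e+6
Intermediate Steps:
q = 2972500 (q = 118900*25 = 2972500)
1/2296552 + q = 1/2296552 + 2972500 = 6826500820001/2296552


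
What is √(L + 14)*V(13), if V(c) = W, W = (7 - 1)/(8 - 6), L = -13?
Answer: 3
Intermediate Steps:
W = 3 (W = 6/2 = 6*(½) = 3)
V(c) = 3
√(L + 14)*V(13) = √(-13 + 14)*3 = √1*3 = 1*3 = 3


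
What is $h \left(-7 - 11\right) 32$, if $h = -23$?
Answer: $13248$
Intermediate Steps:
$h \left(-7 - 11\right) 32 = - 23 \left(-7 - 11\right) 32 = \left(-23\right) \left(-18\right) 32 = 414 \cdot 32 = 13248$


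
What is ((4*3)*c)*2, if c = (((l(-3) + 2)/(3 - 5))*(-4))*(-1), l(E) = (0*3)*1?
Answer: -96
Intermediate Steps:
l(E) = 0 (l(E) = 0*1 = 0)
c = -4 (c = (((0 + 2)/(3 - 5))*(-4))*(-1) = ((2/(-2))*(-4))*(-1) = ((2*(-½))*(-4))*(-1) = -1*(-4)*(-1) = 4*(-1) = -4)
((4*3)*c)*2 = ((4*3)*(-4))*2 = (12*(-4))*2 = -48*2 = -96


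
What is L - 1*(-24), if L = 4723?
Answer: 4747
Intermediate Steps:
L - 1*(-24) = 4723 - 1*(-24) = 4723 + 24 = 4747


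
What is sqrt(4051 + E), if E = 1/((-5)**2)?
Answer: 2*sqrt(25319)/5 ≈ 63.648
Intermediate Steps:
E = 1/25 ≈ 0.040000
sqrt(4051 + E) = sqrt(4051 + 1/25) = sqrt(101276/25) = 2*sqrt(25319)/5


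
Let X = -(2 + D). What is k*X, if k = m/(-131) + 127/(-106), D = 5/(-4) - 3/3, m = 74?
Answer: -24481/55544 ≈ -0.44075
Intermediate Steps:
D = -9/4 (D = 5*(-1/4) - 3*1/3 = -5/4 - 1 = -9/4 ≈ -2.2500)
X = 1/4 (X = -(2 - 9/4) = -1*(-1/4) = 1/4 ≈ 0.25000)
k = -24481/13886 (k = 74/(-131) + 127/(-106) = 74*(-1/131) + 127*(-1/106) = -74/131 - 127/106 = -24481/13886 ≈ -1.7630)
k*X = -24481/13886*1/4 = -24481/55544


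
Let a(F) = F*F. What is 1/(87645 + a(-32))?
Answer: 1/88669 ≈ 1.1278e-5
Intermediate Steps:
a(F) = F²
1/(87645 + a(-32)) = 1/(87645 + (-32)²) = 1/(87645 + 1024) = 1/88669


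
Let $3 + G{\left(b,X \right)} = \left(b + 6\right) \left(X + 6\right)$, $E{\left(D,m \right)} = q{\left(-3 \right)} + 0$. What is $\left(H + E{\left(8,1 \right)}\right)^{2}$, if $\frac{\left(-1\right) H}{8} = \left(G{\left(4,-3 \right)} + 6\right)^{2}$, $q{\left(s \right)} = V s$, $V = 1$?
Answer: $75951225$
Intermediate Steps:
$q{\left(s \right)} = s$ ($q{\left(s \right)} = 1 s = s$)
$E{\left(D,m \right)} = -3$ ($E{\left(D,m \right)} = -3 + 0 = -3$)
$G{\left(b,X \right)} = -3 + \left(6 + X\right) \left(6 + b\right)$ ($G{\left(b,X \right)} = -3 + \left(b + 6\right) \left(X + 6\right) = -3 + \left(6 + b\right) \left(6 + X\right) = -3 + \left(6 + X\right) \left(6 + b\right)$)
$H = -8712$ ($H = - 8 \left(\left(33 + 6 \left(-3\right) + 6 \cdot 4 - 12\right) + 6\right)^{2} = - 8 \left(\left(33 - 18 + 24 - 12\right) + 6\right)^{2} = - 8 \left(27 + 6\right)^{2} = - 8 \cdot 33^{2} = \left(-8\right) 1089 = -8712$)
$\left(H + E{\left(8,1 \right)}\right)^{2} = \left(-8712 - 3\right)^{2} = \left(-8715\right)^{2} = 75951225$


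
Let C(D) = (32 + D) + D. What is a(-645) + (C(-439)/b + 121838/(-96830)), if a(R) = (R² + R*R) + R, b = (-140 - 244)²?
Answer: 329747758106447/396615680 ≈ 8.3140e+5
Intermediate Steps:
b = 147456 (b = (-384)² = 147456)
C(D) = 32 + 2*D
a(R) = R + 2*R² (a(R) = (R² + R²) + R = 2*R² + R = R + 2*R²)
a(-645) + (C(-439)/b + 121838/(-96830)) = -645*(1 + 2*(-645)) + ((32 + 2*(-439))/147456 + 121838/(-96830)) = -645*(1 - 1290) + ((32 - 878)*(1/147456) + 121838*(-1/96830)) = -645*(-1289) + (-846*1/147456 - 60919/48415) = 831405 + (-47/8192 - 60919/48415) = 831405 - 501323953/396615680 = 329747758106447/396615680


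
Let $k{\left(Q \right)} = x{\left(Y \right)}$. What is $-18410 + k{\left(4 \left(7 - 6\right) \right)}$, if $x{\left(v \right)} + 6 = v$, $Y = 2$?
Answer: $-18414$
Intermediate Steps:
$x{\left(v \right)} = -6 + v$
$k{\left(Q \right)} = -4$ ($k{\left(Q \right)} = -6 + 2 = -4$)
$-18410 + k{\left(4 \left(7 - 6\right) \right)} = -18410 - 4 = -18414$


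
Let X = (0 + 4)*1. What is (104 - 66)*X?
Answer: 152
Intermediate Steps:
X = 4 (X = 4*1 = 4)
(104 - 66)*X = (104 - 66)*4 = 38*4 = 152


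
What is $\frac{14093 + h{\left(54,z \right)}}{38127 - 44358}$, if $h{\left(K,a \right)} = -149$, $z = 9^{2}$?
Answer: $- \frac{4648}{2077} \approx -2.2378$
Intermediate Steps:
$z = 81$
$\frac{14093 + h{\left(54,z \right)}}{38127 - 44358} = \frac{14093 - 149}{38127 - 44358} = \frac{13944}{-6231} = 13944 \left(- \frac{1}{6231}\right) = - \frac{4648}{2077}$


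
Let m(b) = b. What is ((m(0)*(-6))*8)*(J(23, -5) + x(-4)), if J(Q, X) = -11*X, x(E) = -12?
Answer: 0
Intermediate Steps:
J(Q, X) = -11*X
((m(0)*(-6))*8)*(J(23, -5) + x(-4)) = ((0*(-6))*8)*(-11*(-5) - 12) = (0*8)*(55 - 12) = 0*43 = 0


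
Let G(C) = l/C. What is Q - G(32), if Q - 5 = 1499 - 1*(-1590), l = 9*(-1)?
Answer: 99017/32 ≈ 3094.3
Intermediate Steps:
l = -9
Q = 3094 (Q = 5 + (1499 - 1*(-1590)) = 5 + (1499 + 1590) = 5 + 3089 = 3094)
G(C) = -9/C
Q - G(32) = 3094 - (-9)/32 = 3094 - 1*(-9/32) = 3094 + 9/32 = 99017/32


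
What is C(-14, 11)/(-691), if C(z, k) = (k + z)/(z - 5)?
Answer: -3/13129 ≈ -0.00022850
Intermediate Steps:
C(z, k) = (k + z)/(-5 + z)
C(-14, 11)/(-691) = ((11 - 14)/(-5 - 14))/(-691) = (-3/(-19))*(-1/691) = -1/19*(-3)*(-1/691) = (3/19)*(-1/691) = -3/13129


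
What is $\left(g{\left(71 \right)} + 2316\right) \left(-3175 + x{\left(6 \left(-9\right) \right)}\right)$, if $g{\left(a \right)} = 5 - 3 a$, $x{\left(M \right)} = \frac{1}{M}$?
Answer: $- \frac{180709354}{27} \approx -6.6929 \cdot 10^{6}$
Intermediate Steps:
$\left(g{\left(71 \right)} + 2316\right) \left(-3175 + x{\left(6 \left(-9\right) \right)}\right) = \left(\left(5 - 213\right) + 2316\right) \left(-3175 + \frac{1}{6 \left(-9\right)}\right) = \left(\left(5 - 213\right) + 2316\right) \left(-3175 + \frac{1}{-54}\right) = \left(-208 + 2316\right) \left(-3175 - \frac{1}{54}\right) = 2108 \left(- \frac{171451}{54}\right) = - \frac{180709354}{27}$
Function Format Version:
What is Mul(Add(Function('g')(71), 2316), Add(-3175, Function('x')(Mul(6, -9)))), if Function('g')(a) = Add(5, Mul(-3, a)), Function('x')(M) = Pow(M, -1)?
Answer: Rational(-180709354, 27) ≈ -6.6929e+6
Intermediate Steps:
Mul(Add(Function('g')(71), 2316), Add(-3175, Function('x')(Mul(6, -9)))) = Mul(Add(Add(5, Mul(-3, 71)), 2316), Add(-3175, Pow(Mul(6, -9), -1))) = Mul(Add(Add(5, -213), 2316), Add(-3175, Pow(-54, -1))) = Mul(Add(-208, 2316), Add(-3175, Rational(-1, 54))) = Mul(2108, Rational(-171451, 54)) = Rational(-180709354, 27)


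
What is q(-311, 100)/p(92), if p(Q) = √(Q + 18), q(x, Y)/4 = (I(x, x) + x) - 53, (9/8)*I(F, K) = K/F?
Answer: -6536*√110/495 ≈ -138.49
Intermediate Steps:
I(F, K) = 8*K/(9*F) (I(F, K) = 8*(K/F)/9 = 8*K/(9*F))
q(x, Y) = -1876/9 + 4*x (q(x, Y) = 4*((8*x/(9*x) + x) - 53) = 4*((8/9 + x) - 53) = 4*(-469/9 + x) = -1876/9 + 4*x)
p(Q) = √(18 + Q)
q(-311, 100)/p(92) = (-1876/9 + 4*(-311))/(√(18 + 92)) = (-1876/9 - 1244)/(√110) = -6536*√110/495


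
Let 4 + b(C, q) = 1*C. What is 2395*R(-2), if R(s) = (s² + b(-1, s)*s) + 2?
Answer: 38320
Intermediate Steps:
b(C, q) = -4 + C (b(C, q) = -4 + 1*C = -4 + C)
R(s) = 2 + s² - 5*s (R(s) = (s² + (-4 - 1)*s) + 2 = (s² - 5*s) + 2 = 2 + s² - 5*s)
2395*R(-2) = 2395*(2 + (-2)² - 5*(-2)) = 2395*(2 + 4 + 10) = 2395*16 = 38320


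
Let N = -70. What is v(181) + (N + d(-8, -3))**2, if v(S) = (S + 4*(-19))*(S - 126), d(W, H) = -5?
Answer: 11400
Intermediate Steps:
v(S) = (-126 + S)*(-76 + S) (v(S) = (S - 76)*(-126 + S) = (-76 + S)*(-126 + S) = (-126 + S)*(-76 + S))
v(181) + (N + d(-8, -3))**2 = (9576 + 181**2 - 202*181) + (-70 - 5)**2 = (9576 + 32761 - 36562) + (-75)**2 = 5775 + 5625 = 11400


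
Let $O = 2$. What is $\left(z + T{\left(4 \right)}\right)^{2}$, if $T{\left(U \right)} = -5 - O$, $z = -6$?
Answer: $169$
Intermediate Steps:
$T{\left(U \right)} = -7$ ($T{\left(U \right)} = -5 - 2 = -7$)
$\left(z + T{\left(4 \right)}\right)^{2} = \left(-6 - 7\right)^{2} = \left(-13\right)^{2} = 169$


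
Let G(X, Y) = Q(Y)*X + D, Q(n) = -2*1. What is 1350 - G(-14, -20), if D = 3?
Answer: 1319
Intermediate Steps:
Q(n) = -2
G(X, Y) = 3 - 2*X (G(X, Y) = -2*X + 3 = 3 - 2*X)
1350 - G(-14, -20) = 1350 - (3 - 2*(-14)) = 1350 - (3 + 28) = 1350 - 1*31 = 1350 - 31 = 1319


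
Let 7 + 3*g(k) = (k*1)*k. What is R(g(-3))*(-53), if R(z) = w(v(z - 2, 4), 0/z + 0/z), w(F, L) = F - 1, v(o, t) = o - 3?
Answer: 848/3 ≈ 282.67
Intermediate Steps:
g(k) = -7/3 + k²/3 (g(k) = -7/3 + ((k*1)*k)/3 = -7/3 + (k*k)/3 = -7/3 + k²/3)
v(o, t) = -3 + o
w(F, L) = -1 + F
R(z) = -6 + z (R(z) = -1 + (-3 + (z - 2)) = -1 + (-3 + (-2 + z)) = -1 + (-5 + z) = -6 + z)
R(g(-3))*(-53) = (-6 + (-7/3 + (⅓)*(-3)²))*(-53) = (-6 + (-7/3 + (⅓)*9))*(-53) = (-6 + (-7/3 + 3))*(-53) = (-6 + ⅔)*(-53) = -16/3*(-53) = 848/3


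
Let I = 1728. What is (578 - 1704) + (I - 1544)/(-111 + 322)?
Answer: -237402/211 ≈ -1125.1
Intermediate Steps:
(578 - 1704) + (I - 1544)/(-111 + 322) = (578 - 1704) + (1728 - 1544)/(-111 + 322) = -1126 + 184/211 = -237402/211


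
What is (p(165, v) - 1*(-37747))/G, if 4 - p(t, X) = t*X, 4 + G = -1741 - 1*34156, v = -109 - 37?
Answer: -61841/35901 ≈ -1.7225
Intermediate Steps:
v = -146
G = -35901 (G = -4 + (-1741 - 1*34156) = -4 + (-1741 - 34156) = -4 - 35897 = -35901)
p(t, X) = 4 - X*t (p(t, X) = 4 - t*X = 4 - X*t)
(p(165, v) - 1*(-37747))/G = ((4 - 1*(-146)*165) - 1*(-37747))/(-35901) = ((4 + 24090) + 37747)*(-1/35901) = (24094 + 37747)*(-1/35901) = 61841*(-1/35901) = -61841/35901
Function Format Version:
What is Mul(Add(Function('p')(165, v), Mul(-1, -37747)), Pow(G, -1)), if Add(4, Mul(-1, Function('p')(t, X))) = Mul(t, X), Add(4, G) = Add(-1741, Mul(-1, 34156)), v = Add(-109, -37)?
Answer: Rational(-61841, 35901) ≈ -1.7225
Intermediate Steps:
v = -146
G = -35901 (G = Add(-4, Add(-1741, Mul(-1, 34156))) = Add(-4, Add(-1741, -34156)) = Add(-4, -35897) = -35901)
Function('p')(t, X) = Add(4, Mul(-1, X, t)) (Function('p')(t, X) = Add(4, Mul(-1, Mul(t, X))) = Add(4, Mul(-1, Mul(X, t))) = Add(4, Mul(-1, X, t)))
Mul(Add(Function('p')(165, v), Mul(-1, -37747)), Pow(G, -1)) = Mul(Add(Add(4, Mul(-1, -146, 165)), Mul(-1, -37747)), Pow(-35901, -1)) = Mul(Add(Add(4, 24090), 37747), Rational(-1, 35901)) = Mul(Add(24094, 37747), Rational(-1, 35901)) = Mul(61841, Rational(-1, 35901)) = Rational(-61841, 35901)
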